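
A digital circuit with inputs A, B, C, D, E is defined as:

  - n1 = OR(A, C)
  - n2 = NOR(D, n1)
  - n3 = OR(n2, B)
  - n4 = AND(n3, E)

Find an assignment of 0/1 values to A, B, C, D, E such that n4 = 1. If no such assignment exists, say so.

A=0, B=0, C=0, D=0, E=1

n4 = AND(n3, E) must be 1, so both n3 = 1 and E = 1.
n3 = OR(n2, B) must be 1, so at least one of n2, B is 1.
Check with A=0, B=0, C=0, D=0, E=1:
n1 = OR(A, C) = OR(0, 0) = 0
n2 = NOR(D, n1) = NOR(0, 0) = 1
n3 = OR(n2, B) = OR(1, 0) = 1
n4 = AND(n3, E) = AND(1, 1) = 1
So n4 = 1 as required.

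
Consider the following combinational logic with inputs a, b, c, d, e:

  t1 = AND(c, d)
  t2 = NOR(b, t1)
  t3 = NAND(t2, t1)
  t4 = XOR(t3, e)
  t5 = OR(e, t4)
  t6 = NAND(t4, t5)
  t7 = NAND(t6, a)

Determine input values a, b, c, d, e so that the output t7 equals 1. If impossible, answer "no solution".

a=1 b=0 c=1 d=0 e=0

t7 = NAND(t6, a) must be 1, so at least one of t6, a is 0.
Check with a=1 b=0 c=1 d=0 e=0:
t1 = AND(c, d) = AND(1, 0) = 0
t2 = NOR(b, t1) = NOR(0, 0) = 1
t3 = NAND(t2, t1) = NAND(1, 0) = 1
t4 = XOR(t3, e) = XOR(1, 0) = 1
t5 = OR(e, t4) = OR(0, 1) = 1
t6 = NAND(t4, t5) = NAND(1, 1) = 0
t7 = NAND(t6, a) = NAND(0, 1) = 1
So t7 = 1 as required.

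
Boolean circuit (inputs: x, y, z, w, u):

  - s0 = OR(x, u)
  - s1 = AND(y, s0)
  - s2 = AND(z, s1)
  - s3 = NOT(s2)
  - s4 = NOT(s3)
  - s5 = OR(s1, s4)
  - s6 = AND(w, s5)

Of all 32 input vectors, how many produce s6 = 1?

s6 = AND(w, s5) must be 1, so both w = 1 and s5 = 1.
s5 = OR(s1, s4) must be 1, so at least one of s1, s4 is 1.
Satisfying assignments:
  x=0, y=1, z=0, w=1, u=1
  x=0, y=1, z=1, w=1, u=1
  x=1, y=1, z=0, w=1, u=0
  x=1, y=1, z=0, w=1, u=1
  x=1, y=1, z=1, w=1, u=0
  x=1, y=1, z=1, w=1, u=1

6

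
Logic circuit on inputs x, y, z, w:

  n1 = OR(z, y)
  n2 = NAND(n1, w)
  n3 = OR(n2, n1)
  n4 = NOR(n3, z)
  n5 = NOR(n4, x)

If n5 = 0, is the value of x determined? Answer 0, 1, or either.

1

n5 = NOR(n4, x) must be 0, so at least one of n4, x is 1.
Every assignment with n5 = 0 has x = 1; there are 8 such assignment(s).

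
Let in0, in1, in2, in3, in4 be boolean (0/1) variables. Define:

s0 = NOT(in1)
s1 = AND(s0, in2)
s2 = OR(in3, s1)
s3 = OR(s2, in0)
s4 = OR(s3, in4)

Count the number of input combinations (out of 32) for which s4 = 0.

3

s4 = OR(s3, in4) must be 0, so both s3 = 0 and in4 = 0.
s3 = OR(s2, in0) must be 0, so both s2 = 0 and in0 = 0.
Enumerating the 32 input combinations, 3 give s4 = 0 and 29 give s4 = 1.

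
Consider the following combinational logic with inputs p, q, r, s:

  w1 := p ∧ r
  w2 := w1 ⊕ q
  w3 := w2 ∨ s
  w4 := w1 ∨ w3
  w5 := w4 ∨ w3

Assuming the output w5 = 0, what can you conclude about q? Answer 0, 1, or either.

w5 = w4 ∨ w3 must be 0, so both w4 = 0 and w3 = 0.
Every assignment with w5 = 0 has q = 0; there are 3 such assignment(s).
  p=0, q=0, r=0, s=0
  p=0, q=0, r=1, s=0
  p=1, q=0, r=0, s=0

0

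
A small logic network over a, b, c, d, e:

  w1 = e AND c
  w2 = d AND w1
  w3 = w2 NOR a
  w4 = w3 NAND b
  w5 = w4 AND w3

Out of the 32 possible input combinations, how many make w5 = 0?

25

w5 = w4 AND w3 must be 0, so at least one of w4, w3 is 0.
Enumerating the 32 input combinations, 25 give w5 = 0 and 7 give w5 = 1.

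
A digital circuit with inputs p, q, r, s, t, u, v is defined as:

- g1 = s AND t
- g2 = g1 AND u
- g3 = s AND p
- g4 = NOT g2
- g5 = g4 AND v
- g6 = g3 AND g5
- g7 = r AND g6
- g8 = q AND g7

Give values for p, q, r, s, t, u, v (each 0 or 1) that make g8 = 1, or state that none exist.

g8 = q AND g7 must be 1, so both q = 1 and g7 = 1.
g7 = r AND g6 must be 1, so both r = 1 and g6 = 1.
Check with p=1, q=1, r=1, s=1, t=1, u=0, v=1:
g1 = s AND t = 1 AND 1 = 1
g2 = g1 AND u = 1 AND 0 = 0
g3 = s AND p = 1 AND 1 = 1
g4 = NOT g2 = NOT 0 = 1
g5 = g4 AND v = 1 AND 1 = 1
g6 = g3 AND g5 = 1 AND 1 = 1
g7 = r AND g6 = 1 AND 1 = 1
g8 = q AND g7 = 1 AND 1 = 1
So g8 = 1 as required.

p=1, q=1, r=1, s=1, t=1, u=0, v=1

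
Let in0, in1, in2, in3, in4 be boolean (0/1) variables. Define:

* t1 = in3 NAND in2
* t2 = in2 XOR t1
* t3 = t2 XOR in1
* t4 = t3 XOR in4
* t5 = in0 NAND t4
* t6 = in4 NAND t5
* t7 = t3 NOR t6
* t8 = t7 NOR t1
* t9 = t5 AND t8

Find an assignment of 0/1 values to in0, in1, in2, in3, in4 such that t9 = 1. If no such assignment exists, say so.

in0=1, in1=0, in2=1, in3=1, in4=1

Check with in0=1, in1=0, in2=1, in3=1, in4=1:
t1 = in3 NAND in2 = 1 NAND 1 = 0
t2 = in2 XOR t1 = 1 XOR 0 = 1
t3 = t2 XOR in1 = 1 XOR 0 = 1
t4 = t3 XOR in4 = 1 XOR 1 = 0
t5 = in0 NAND t4 = 1 NAND 0 = 1
t6 = in4 NAND t5 = 1 NAND 1 = 0
t7 = t3 NOR t6 = 1 NOR 0 = 0
t8 = t7 NOR t1 = 0 NOR 0 = 1
t9 = t5 AND t8 = 1 AND 1 = 1
So t9 = 1 as required.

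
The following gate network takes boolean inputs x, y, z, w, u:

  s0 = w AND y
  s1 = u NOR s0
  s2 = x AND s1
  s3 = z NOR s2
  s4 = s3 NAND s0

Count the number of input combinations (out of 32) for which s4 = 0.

s4 = s3 NAND s0 must be 0, so both s3 = 1 and s0 = 1.
Satisfying assignments:
  x=0, y=1, z=0, w=1, u=0
  x=0, y=1, z=0, w=1, u=1
  x=1, y=1, z=0, w=1, u=0
  x=1, y=1, z=0, w=1, u=1

4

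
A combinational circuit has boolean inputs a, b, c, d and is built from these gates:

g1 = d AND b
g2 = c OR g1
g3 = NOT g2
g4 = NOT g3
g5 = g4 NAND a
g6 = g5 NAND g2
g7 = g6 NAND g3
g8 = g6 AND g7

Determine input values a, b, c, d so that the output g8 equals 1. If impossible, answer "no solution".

a=1 b=1 c=0 d=1

Check with a=1 b=1 c=0 d=1:
g1 = d AND b = 1 AND 1 = 1
g2 = c OR g1 = 0 OR 1 = 1
g3 = NOT g2 = NOT 1 = 0
g4 = NOT g3 = NOT 0 = 1
g5 = g4 NAND a = 1 NAND 1 = 0
g6 = g5 NAND g2 = 0 NAND 1 = 1
g7 = g6 NAND g3 = 1 NAND 0 = 1
g8 = g6 AND g7 = 1 AND 1 = 1
So g8 = 1 as required.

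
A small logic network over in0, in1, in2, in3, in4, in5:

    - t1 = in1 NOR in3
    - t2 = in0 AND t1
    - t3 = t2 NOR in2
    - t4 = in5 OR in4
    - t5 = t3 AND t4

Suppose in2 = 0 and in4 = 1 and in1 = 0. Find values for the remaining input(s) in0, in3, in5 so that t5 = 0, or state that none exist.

t5 = t3 AND t4 must be 0, so at least one of t3, t4 is 0.
Check with in2 = 0 and in4 = 1 and in1 = 0 and in0=1, in3=0, in5=1:
t1 = in1 NOR in3 = 0 NOR 0 = 1
t2 = in0 AND t1 = 1 AND 1 = 1
t3 = t2 NOR in2 = 1 NOR 0 = 0
t4 = in5 OR in4 = 1 OR 1 = 1
t5 = t3 AND t4 = 0 AND 1 = 0
So t5 = 0.

in0=1, in3=0, in5=1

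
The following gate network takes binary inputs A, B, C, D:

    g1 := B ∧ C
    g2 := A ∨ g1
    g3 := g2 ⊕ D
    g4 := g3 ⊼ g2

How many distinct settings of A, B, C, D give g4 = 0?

g4 = g3 ⊼ g2 must be 0, so both g3 = 1 and g2 = 1.
g3 = g2 ⊕ D must be 1, so g2 and D differ.
Enumerating the 16 input combinations, 5 give g4 = 0 and 11 give g4 = 1.

5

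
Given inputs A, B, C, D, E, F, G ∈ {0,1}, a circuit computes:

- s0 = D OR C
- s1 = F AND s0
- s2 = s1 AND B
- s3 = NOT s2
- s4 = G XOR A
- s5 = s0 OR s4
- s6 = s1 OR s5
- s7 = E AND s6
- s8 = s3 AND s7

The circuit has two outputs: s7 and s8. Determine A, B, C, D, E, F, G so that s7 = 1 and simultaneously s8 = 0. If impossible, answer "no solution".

A=0 B=1 C=1 D=1 E=1 F=1 G=0

Check with A=0 B=1 C=1 D=1 E=1 F=1 G=0:
s0 = D OR C = 1 OR 1 = 1
s1 = F AND s0 = 1 AND 1 = 1
s2 = s1 AND B = 1 AND 1 = 1
s3 = NOT s2 = NOT 1 = 0
s4 = G XOR A = 0 XOR 0 = 0
s5 = s0 OR s4 = 1 OR 0 = 1
s6 = s1 OR s5 = 1 OR 1 = 1
s7 = E AND s6 = 1 AND 1 = 1
s8 = s3 AND s7 = 0 AND 1 = 0
So s7 = 1 and s8 = 0.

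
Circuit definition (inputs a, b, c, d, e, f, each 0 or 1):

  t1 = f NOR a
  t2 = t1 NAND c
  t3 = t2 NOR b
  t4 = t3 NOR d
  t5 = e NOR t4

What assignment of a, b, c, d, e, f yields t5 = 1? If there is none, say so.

a=1 b=0 c=0 d=1 e=0 f=1

t5 = e NOR t4 must be 1, so both e = 0 and t4 = 0.
t4 = t3 NOR d must be 0, so at least one of t3, d is 1.
Check with a=1 b=0 c=0 d=1 e=0 f=1:
t1 = f NOR a = 1 NOR 1 = 0
t2 = t1 NAND c = 0 NAND 0 = 1
t3 = t2 NOR b = 1 NOR 0 = 0
t4 = t3 NOR d = 0 NOR 1 = 0
t5 = e NOR t4 = 0 NOR 0 = 1
So t5 = 1 as required.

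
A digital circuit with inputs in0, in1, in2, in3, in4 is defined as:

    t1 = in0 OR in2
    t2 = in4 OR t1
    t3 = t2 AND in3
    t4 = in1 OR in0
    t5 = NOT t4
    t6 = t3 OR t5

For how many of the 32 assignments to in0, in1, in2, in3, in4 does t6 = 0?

13

t6 = t3 OR t5 must be 0, so both t3 = 0 and t5 = 0.
t3 = t2 AND in3 must be 0, so at least one of t2, in3 is 0.
t5 = NOT t4 must be 0, so t4 = 1.
Enumerating the 32 input combinations, 13 give t6 = 0 and 19 give t6 = 1.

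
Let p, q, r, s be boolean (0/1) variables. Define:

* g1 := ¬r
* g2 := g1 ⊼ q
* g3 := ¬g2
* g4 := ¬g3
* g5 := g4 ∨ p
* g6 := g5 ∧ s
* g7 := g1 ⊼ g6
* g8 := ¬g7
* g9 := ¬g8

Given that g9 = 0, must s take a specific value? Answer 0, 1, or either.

1

g9 = ¬g8 must be 0, so g8 = 1.
g8 = ¬g7 must be 1, so g7 = 0.
Every assignment with g9 = 0 has s = 1; there are 3 such assignment(s).
  p=0, q=0, r=0, s=1
  p=1, q=0, r=0, s=1
  p=1, q=1, r=0, s=1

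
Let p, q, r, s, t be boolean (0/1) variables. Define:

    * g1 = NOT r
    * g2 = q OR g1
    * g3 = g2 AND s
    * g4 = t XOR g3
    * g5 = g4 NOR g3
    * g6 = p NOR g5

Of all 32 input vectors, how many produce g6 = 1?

g6 = p NOR g5 must be 1, so both p = 0 and g5 = 0.
g5 = g4 NOR g3 must be 0, so at least one of g4, g3 is 1.
Enumerating the 32 input combinations, 11 give g6 = 1 and 21 give g6 = 0.

11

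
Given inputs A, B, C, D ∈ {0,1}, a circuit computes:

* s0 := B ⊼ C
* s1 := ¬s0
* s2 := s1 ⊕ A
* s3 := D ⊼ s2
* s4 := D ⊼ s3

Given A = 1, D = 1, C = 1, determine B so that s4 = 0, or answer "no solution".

s4 = D ⊼ s3 must be 0, so both D = 1 and s3 = 1.
s3 = D ⊼ s2 must be 1, so at least one of D, s2 is 0.
Check with A = 1, D = 1, C = 1 and B=1:
s0 = B ⊼ C = 1 ⊼ 1 = 0
s1 = ¬s0 = ¬0 = 1
s2 = s1 ⊕ A = 1 ⊕ 1 = 0
s3 = D ⊼ s2 = 1 ⊼ 0 = 1
s4 = D ⊼ s3 = 1 ⊼ 1 = 0
So s4 = 0.

B=1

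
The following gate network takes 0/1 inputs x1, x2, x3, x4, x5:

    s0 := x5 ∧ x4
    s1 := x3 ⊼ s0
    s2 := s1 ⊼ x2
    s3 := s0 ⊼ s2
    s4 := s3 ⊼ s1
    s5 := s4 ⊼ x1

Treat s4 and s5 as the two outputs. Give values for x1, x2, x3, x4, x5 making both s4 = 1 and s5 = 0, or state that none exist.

Check with x1=1, x2=0, x3=0, x4=1, x5=1:
s0 = x5 ∧ x4 = 1 ∧ 1 = 1
s1 = x3 ⊼ s0 = 0 ⊼ 1 = 1
s2 = s1 ⊼ x2 = 1 ⊼ 0 = 1
s3 = s0 ⊼ s2 = 1 ⊼ 1 = 0
s4 = s3 ⊼ s1 = 0 ⊼ 1 = 1
s5 = s4 ⊼ x1 = 1 ⊼ 1 = 0
So s4 = 1 and s5 = 0.

x1=1, x2=0, x3=0, x4=1, x5=1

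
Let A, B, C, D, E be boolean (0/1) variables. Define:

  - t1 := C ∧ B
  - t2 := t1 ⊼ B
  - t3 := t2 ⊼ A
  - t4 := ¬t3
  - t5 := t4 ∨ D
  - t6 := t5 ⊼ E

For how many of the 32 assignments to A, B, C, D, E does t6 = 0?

t6 = t5 ⊼ E must be 0, so both t5 = 1 and E = 1.
t5 = t4 ∨ D must be 1, so at least one of t4, D is 1.
Enumerating the 32 input combinations, 11 give t6 = 0 and 21 give t6 = 1.

11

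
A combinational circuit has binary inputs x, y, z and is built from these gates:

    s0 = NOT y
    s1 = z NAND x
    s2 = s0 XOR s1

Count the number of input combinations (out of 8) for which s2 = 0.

4

s2 = s0 XOR s1 must be 0, so s0 and s1 are equal.
Satisfying assignments:
  x=0, y=0, z=0
  x=0, y=0, z=1
  x=1, y=0, z=0
  x=1, y=1, z=1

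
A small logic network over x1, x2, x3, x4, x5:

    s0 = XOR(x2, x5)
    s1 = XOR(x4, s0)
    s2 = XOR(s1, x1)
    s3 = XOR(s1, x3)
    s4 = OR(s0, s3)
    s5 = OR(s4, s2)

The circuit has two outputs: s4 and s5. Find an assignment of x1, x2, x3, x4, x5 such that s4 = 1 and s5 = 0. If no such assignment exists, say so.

Across all 32 input combinations, none give both s4 = 1 and s5 = 0.

no solution exists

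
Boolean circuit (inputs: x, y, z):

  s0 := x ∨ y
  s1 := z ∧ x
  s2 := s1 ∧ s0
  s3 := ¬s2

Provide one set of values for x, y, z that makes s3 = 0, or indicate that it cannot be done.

s3 = ¬s2 must be 0, so s2 = 1.
Check with x=1, y=0, z=1:
s0 = x ∨ y = 1 ∨ 0 = 1
s1 = z ∧ x = 1 ∧ 1 = 1
s2 = s1 ∧ s0 = 1 ∧ 1 = 1
s3 = ¬s2 = ¬1 = 0
So s3 = 0 as required.

x=1, y=0, z=1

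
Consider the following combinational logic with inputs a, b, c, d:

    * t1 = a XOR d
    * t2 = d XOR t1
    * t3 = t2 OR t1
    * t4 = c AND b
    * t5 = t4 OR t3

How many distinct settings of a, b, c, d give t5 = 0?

t5 = t4 OR t3 must be 0, so both t4 = 0 and t3 = 0.
t4 = c AND b must be 0, so at least one of c, b is 0.
t3 = t2 OR t1 must be 0, so both t2 = 0 and t1 = 0.
Enumerating the 16 input combinations, 3 give t5 = 0 and 13 give t5 = 1.

3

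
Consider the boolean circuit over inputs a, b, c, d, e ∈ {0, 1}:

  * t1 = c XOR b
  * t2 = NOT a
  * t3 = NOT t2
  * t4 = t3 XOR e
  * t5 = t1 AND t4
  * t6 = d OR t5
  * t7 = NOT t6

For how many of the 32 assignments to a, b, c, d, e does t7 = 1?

t7 = NOT t6 must be 1, so t6 = 0.
Enumerating the 32 input combinations, 12 give t7 = 1 and 20 give t7 = 0.

12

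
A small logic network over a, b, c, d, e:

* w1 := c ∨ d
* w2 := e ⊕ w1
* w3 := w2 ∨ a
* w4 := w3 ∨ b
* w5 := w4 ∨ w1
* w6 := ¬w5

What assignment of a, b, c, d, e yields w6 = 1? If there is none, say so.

a=0, b=0, c=0, d=0, e=0

w6 = ¬w5 must be 1, so w5 = 0.
w5 = w4 ∨ w1 must be 0, so both w4 = 0 and w1 = 0.
w4 = w3 ∨ b must be 0, so both w3 = 0 and b = 0.
Check with a=0, b=0, c=0, d=0, e=0:
w1 = c ∨ d = 0 ∨ 0 = 0
w2 = e ⊕ w1 = 0 ⊕ 0 = 0
w3 = w2 ∨ a = 0 ∨ 0 = 0
w4 = w3 ∨ b = 0 ∨ 0 = 0
w5 = w4 ∨ w1 = 0 ∨ 0 = 0
w6 = ¬w5 = ¬0 = 1
So w6 = 1 as required.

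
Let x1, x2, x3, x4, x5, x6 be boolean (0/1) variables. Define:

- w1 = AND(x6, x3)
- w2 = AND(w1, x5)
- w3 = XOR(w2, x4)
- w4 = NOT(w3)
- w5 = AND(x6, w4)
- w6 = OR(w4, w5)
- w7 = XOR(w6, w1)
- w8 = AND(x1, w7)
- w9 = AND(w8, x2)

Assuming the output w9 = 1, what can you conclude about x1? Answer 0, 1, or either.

1

w9 = AND(w8, x2) must be 1, so both w8 = 1 and x2 = 1.
w8 = AND(x1, w7) must be 1, so both x1 = 1 and w7 = 1.
w7 = XOR(w6, w1) must be 1, so w6 and w1 differ.
Every assignment with w9 = 1 has x1 = 1; there are 8 such assignment(s).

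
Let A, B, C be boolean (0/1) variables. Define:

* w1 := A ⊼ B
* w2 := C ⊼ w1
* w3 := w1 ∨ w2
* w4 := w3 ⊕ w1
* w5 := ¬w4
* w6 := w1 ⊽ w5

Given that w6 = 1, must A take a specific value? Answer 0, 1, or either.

w6 = w1 ⊽ w5 must be 1, so both w1 = 0 and w5 = 0.
Every assignment with w6 = 1 has A = 1; there are 2 such assignment(s).
  A=1, B=1, C=0
  A=1, B=1, C=1

1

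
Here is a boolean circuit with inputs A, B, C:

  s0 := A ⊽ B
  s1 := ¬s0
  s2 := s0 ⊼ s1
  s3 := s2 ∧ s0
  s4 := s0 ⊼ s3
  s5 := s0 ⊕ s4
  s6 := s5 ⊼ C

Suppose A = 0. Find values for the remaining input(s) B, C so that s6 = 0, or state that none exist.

Check with A = 0 and B=1, C=1:
s0 = A ⊽ B = 0 ⊽ 1 = 0
s1 = ¬s0 = ¬0 = 1
s2 = s0 ⊼ s1 = 0 ⊼ 1 = 1
s3 = s2 ∧ s0 = 1 ∧ 0 = 0
s4 = s0 ⊼ s3 = 0 ⊼ 0 = 1
s5 = s0 ⊕ s4 = 0 ⊕ 1 = 1
s6 = s5 ⊼ C = 1 ⊼ 1 = 0
So s6 = 0.

B=1 C=1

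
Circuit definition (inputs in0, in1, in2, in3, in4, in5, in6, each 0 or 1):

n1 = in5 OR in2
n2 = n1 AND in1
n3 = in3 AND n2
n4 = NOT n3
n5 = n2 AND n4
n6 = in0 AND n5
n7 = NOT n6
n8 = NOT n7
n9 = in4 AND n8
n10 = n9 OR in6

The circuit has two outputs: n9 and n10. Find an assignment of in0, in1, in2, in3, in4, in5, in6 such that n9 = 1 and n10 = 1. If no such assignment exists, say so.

Check with in0=1, in1=1, in2=1, in3=0, in4=1, in5=1, in6=0:
n1 = in5 OR in2 = 1 OR 1 = 1
n2 = n1 AND in1 = 1 AND 1 = 1
n3 = in3 AND n2 = 0 AND 1 = 0
n4 = NOT n3 = NOT 0 = 1
n5 = n2 AND n4 = 1 AND 1 = 1
n6 = in0 AND n5 = 1 AND 1 = 1
n7 = NOT n6 = NOT 1 = 0
n8 = NOT n7 = NOT 0 = 1
n9 = in4 AND n8 = 1 AND 1 = 1
n10 = n9 OR in6 = 1 OR 0 = 1
So n9 = 1 and n10 = 1.

in0=1, in1=1, in2=1, in3=0, in4=1, in5=1, in6=0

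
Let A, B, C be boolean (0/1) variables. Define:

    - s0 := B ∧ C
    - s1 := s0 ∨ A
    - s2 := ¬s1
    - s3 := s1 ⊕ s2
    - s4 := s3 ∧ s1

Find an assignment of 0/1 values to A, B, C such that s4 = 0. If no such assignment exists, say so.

s4 = s3 ∧ s1 must be 0, so at least one of s3, s1 is 0.
Check with A=0, B=1, C=0:
s0 = B ∧ C = 1 ∧ 0 = 0
s1 = s0 ∨ A = 0 ∨ 0 = 0
s2 = ¬s1 = ¬0 = 1
s3 = s1 ⊕ s2 = 0 ⊕ 1 = 1
s4 = s3 ∧ s1 = 1 ∧ 0 = 0
So s4 = 0 as required.

A=0, B=1, C=0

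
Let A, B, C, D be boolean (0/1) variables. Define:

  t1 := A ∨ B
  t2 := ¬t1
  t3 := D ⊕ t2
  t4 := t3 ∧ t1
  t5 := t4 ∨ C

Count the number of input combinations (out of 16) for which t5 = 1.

t5 = t4 ∨ C must be 1, so at least one of t4, C is 1.
Enumerating the 16 input combinations, 11 give t5 = 1 and 5 give t5 = 0.

11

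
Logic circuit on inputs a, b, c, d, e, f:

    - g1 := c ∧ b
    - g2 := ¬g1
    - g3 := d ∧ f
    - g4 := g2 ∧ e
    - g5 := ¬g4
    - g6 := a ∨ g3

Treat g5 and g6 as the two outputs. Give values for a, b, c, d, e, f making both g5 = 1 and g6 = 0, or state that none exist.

Check with a=0 b=1 c=1 d=0 e=1 f=0:
g1 = c ∧ b = 1 ∧ 1 = 1
g2 = ¬g1 = ¬1 = 0
g3 = d ∧ f = 0 ∧ 0 = 0
g4 = g2 ∧ e = 0 ∧ 1 = 0
g5 = ¬g4 = ¬0 = 1
g6 = a ∨ g3 = 0 ∨ 0 = 0
So g5 = 1 and g6 = 0.

a=0 b=1 c=1 d=0 e=1 f=0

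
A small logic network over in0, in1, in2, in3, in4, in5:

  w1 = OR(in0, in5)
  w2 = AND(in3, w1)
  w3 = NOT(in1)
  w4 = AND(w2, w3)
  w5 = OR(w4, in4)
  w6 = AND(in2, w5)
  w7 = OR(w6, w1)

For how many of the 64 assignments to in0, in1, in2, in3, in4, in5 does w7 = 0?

12

w7 = OR(w6, w1) must be 0, so both w6 = 0 and w1 = 0.
w6 = AND(in2, w5) must be 0, so at least one of in2, w5 is 0.
w1 = OR(in0, in5) must be 0, so both in0 = 0 and in5 = 0.
Enumerating the 64 input combinations, 12 give w7 = 0 and 52 give w7 = 1.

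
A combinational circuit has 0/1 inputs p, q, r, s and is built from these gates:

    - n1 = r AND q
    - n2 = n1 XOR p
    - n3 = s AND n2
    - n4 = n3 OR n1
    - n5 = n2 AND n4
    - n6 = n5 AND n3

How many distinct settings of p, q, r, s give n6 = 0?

n6 = n5 AND n3 must be 0, so at least one of n5, n3 is 0.
Enumerating the 16 input combinations, 12 give n6 = 0 and 4 give n6 = 1.

12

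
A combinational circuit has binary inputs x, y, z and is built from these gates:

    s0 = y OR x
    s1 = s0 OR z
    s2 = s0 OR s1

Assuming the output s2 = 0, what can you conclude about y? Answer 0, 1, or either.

0

s2 = s0 OR s1 must be 0, so both s0 = 0 and s1 = 0.
Every assignment with s2 = 0 has y = 0; there are 1 such assignment(s).
  x=0, y=0, z=0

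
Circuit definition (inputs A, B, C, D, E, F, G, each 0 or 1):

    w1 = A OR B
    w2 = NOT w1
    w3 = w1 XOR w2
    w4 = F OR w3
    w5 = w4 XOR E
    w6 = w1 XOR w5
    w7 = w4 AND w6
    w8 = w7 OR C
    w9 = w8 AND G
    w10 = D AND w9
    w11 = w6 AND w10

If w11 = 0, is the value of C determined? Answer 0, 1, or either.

Both values of C occur among assignments with w11 = 0:
  C=0: A=0, B=0, C=0, D=0, E=0, F=0, G=0
  C=1: A=0, B=0, C=1, D=0, E=0, F=0, G=0

either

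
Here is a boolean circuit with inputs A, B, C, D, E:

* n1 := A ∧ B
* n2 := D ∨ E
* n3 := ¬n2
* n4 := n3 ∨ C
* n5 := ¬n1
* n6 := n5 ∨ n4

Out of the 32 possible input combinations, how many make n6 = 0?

n6 = n5 ∨ n4 must be 0, so both n5 = 0 and n4 = 0.
Enumerating the 32 input combinations, 3 give n6 = 0 and 29 give n6 = 1.

3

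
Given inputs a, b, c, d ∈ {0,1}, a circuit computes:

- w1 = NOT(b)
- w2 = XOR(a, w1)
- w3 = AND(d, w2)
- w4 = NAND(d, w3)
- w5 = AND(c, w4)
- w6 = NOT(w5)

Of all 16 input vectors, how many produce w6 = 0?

6

w6 = NOT(w5) must be 0, so w5 = 1.
Satisfying assignments:
  a=0, b=0, c=1, d=0
  a=0, b=1, c=1, d=0
  a=0, b=1, c=1, d=1
  a=1, b=0, c=1, d=0
  a=1, b=0, c=1, d=1
  a=1, b=1, c=1, d=0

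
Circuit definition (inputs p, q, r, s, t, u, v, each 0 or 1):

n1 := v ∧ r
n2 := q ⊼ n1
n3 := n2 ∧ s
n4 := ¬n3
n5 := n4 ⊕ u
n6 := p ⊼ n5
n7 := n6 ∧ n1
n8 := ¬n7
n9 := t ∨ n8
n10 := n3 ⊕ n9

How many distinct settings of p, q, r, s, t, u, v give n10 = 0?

62

n10 = n3 ⊕ n9 must be 0, so n3 and n9 are equal.
Enumerating the 128 input combinations, 62 give n10 = 0 and 66 give n10 = 1.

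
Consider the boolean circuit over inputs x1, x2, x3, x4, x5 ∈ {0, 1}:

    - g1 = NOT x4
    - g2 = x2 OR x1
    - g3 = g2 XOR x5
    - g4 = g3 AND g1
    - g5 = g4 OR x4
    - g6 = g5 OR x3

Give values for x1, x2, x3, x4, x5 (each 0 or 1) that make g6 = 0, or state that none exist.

Check with x1=1 x2=1 x3=0 x4=0 x5=1:
g1 = NOT x4 = NOT 0 = 1
g2 = x2 OR x1 = 1 OR 1 = 1
g3 = g2 XOR x5 = 1 XOR 1 = 0
g4 = g3 AND g1 = 0 AND 1 = 0
g5 = g4 OR x4 = 0 OR 0 = 0
g6 = g5 OR x3 = 0 OR 0 = 0
So g6 = 0 as required.

x1=1 x2=1 x3=0 x4=0 x5=1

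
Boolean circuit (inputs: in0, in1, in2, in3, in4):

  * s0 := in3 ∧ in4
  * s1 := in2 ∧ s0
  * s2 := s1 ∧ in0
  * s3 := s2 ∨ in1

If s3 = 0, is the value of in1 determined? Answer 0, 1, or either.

s3 = s2 ∨ in1 must be 0, so both s2 = 0 and in1 = 0.
s2 = s1 ∧ in0 must be 0, so at least one of s1, in0 is 0.
Every assignment with s3 = 0 has in1 = 0; there are 15 such assignment(s).

0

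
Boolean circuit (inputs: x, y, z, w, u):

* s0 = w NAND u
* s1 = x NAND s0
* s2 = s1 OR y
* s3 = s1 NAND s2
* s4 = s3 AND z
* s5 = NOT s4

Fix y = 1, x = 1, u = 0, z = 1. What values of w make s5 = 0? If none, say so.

s5 = NOT s4 must be 0, so s4 = 1.
s4 = s3 AND z must be 1, so both s3 = 1 and z = 1.
Check with y = 1, x = 1, u = 0, z = 1 and w=1:
s0 = w NAND u = 1 NAND 0 = 1
s1 = x NAND s0 = 1 NAND 1 = 0
s2 = s1 OR y = 0 OR 1 = 1
s3 = s1 NAND s2 = 0 NAND 1 = 1
s4 = s3 AND z = 1 AND 1 = 1
s5 = NOT s4 = NOT 1 = 0
So s5 = 0.

w=1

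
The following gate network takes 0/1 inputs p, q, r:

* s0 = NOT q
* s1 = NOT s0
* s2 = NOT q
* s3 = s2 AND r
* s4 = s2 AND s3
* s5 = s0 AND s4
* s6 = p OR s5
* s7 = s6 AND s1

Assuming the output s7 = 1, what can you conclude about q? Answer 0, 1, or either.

1

s7 = s6 AND s1 must be 1, so both s6 = 1 and s1 = 1.
s6 = p OR s5 must be 1, so at least one of p, s5 is 1.
Every assignment with s7 = 1 has q = 1; there are 2 such assignment(s).
  p=1, q=1, r=0
  p=1, q=1, r=1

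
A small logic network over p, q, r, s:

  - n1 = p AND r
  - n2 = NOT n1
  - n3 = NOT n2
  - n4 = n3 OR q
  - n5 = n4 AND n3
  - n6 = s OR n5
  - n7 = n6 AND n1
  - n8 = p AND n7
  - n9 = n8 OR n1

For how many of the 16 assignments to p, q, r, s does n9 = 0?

12

n9 = n8 OR n1 must be 0, so both n8 = 0 and n1 = 0.
n8 = p AND n7 must be 0, so at least one of p, n7 is 0.
n1 = p AND r must be 0, so at least one of p, r is 0.
Enumerating the 16 input combinations, 12 give n9 = 0 and 4 give n9 = 1.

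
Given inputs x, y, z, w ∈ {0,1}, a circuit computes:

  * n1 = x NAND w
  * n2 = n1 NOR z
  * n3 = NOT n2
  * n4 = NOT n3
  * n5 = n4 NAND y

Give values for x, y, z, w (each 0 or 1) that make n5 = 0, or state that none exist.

n5 = n4 NAND y must be 0, so both n4 = 1 and y = 1.
Check with x=1 y=1 z=0 w=1:
n1 = x NAND w = 1 NAND 1 = 0
n2 = n1 NOR z = 0 NOR 0 = 1
n3 = NOT n2 = NOT 1 = 0
n4 = NOT n3 = NOT 0 = 1
n5 = n4 NAND y = 1 NAND 1 = 0
So n5 = 0 as required.

x=1 y=1 z=0 w=1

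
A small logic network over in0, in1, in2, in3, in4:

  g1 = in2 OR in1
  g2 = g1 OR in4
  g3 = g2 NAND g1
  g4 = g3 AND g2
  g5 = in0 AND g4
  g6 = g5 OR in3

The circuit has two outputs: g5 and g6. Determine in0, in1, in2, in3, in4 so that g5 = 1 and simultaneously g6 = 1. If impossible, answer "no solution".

in0=1, in1=0, in2=0, in3=1, in4=1

Check with in0=1, in1=0, in2=0, in3=1, in4=1:
g1 = in2 OR in1 = 0 OR 0 = 0
g2 = g1 OR in4 = 0 OR 1 = 1
g3 = g2 NAND g1 = 1 NAND 0 = 1
g4 = g3 AND g2 = 1 AND 1 = 1
g5 = in0 AND g4 = 1 AND 1 = 1
g6 = g5 OR in3 = 1 OR 1 = 1
So g5 = 1 and g6 = 1.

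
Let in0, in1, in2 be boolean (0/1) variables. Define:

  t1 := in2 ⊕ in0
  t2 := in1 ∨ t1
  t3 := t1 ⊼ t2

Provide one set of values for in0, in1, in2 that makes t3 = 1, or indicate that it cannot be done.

in0=0, in1=1, in2=0

t3 = t1 ⊼ t2 must be 1, so at least one of t1, t2 is 0.
Check with in0=0, in1=1, in2=0:
t1 = in2 ⊕ in0 = 0 ⊕ 0 = 0
t2 = in1 ∨ t1 = 1 ∨ 0 = 1
t3 = t1 ⊼ t2 = 0 ⊼ 1 = 1
So t3 = 1 as required.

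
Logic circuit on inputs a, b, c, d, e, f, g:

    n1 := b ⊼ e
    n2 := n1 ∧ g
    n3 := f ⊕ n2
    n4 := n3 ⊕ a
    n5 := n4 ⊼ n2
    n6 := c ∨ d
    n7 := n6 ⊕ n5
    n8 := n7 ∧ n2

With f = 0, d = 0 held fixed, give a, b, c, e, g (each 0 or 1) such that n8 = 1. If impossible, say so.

Check with f = 0, d = 0 and a=0, b=0, c=1, e=1, g=1:
n1 = b ⊼ e = 0 ⊼ 1 = 1
n2 = n1 ∧ g = 1 ∧ 1 = 1
n3 = f ⊕ n2 = 0 ⊕ 1 = 1
n4 = n3 ⊕ a = 1 ⊕ 0 = 1
n5 = n4 ⊼ n2 = 1 ⊼ 1 = 0
n6 = c ∨ d = 1 ∨ 0 = 1
n7 = n6 ⊕ n5 = 1 ⊕ 0 = 1
n8 = n7 ∧ n2 = 1 ∧ 1 = 1
So n8 = 1.

a=0, b=0, c=1, e=1, g=1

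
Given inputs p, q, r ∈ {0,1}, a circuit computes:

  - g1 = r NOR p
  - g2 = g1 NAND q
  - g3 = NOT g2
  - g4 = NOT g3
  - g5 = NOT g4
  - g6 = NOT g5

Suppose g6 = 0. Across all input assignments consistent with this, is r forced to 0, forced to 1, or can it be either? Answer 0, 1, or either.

g6 = NOT g5 must be 0, so g5 = 1.
g5 = NOT g4 must be 1, so g4 = 0.
Every assignment with g6 = 0 has r = 0; there are 1 such assignment(s).
  p=0, q=1, r=0

0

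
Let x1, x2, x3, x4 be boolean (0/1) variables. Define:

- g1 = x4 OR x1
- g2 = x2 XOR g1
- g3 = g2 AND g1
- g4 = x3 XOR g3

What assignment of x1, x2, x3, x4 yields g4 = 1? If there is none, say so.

Check with x1=0 x2=0 x3=0 x4=1:
g1 = x4 OR x1 = 1 OR 0 = 1
g2 = x2 XOR g1 = 0 XOR 1 = 1
g3 = g2 AND g1 = 1 AND 1 = 1
g4 = x3 XOR g3 = 0 XOR 1 = 1
So g4 = 1 as required.

x1=0 x2=0 x3=0 x4=1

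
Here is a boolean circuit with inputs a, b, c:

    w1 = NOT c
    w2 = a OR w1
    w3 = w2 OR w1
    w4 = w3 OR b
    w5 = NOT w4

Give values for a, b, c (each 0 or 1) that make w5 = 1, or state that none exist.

w5 = NOT w4 must be 1, so w4 = 0.
w4 = w3 OR b must be 0, so both w3 = 0 and b = 0.
Check with a=0, b=0, c=1:
w1 = NOT c = NOT 1 = 0
w2 = a OR w1 = 0 OR 0 = 0
w3 = w2 OR w1 = 0 OR 0 = 0
w4 = w3 OR b = 0 OR 0 = 0
w5 = NOT w4 = NOT 0 = 1
So w5 = 1 as required.

a=0, b=0, c=1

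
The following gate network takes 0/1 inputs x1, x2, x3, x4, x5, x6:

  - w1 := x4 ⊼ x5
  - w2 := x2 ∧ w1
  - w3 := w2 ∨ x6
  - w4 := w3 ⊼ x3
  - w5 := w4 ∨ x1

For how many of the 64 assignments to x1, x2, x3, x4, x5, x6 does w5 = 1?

w5 = w4 ∨ x1 must be 1, so at least one of w4, x1 is 1.
Enumerating the 64 input combinations, 53 give w5 = 1 and 11 give w5 = 0.

53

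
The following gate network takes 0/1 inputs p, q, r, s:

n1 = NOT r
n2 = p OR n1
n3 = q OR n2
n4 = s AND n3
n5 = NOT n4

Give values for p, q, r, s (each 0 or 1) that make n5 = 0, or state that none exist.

n5 = NOT n4 must be 0, so n4 = 1.
Check with p=1 q=1 r=0 s=1:
n1 = NOT r = NOT 0 = 1
n2 = p OR n1 = 1 OR 1 = 1
n3 = q OR n2 = 1 OR 1 = 1
n4 = s AND n3 = 1 AND 1 = 1
n5 = NOT n4 = NOT 1 = 0
So n5 = 0 as required.

p=1 q=1 r=0 s=1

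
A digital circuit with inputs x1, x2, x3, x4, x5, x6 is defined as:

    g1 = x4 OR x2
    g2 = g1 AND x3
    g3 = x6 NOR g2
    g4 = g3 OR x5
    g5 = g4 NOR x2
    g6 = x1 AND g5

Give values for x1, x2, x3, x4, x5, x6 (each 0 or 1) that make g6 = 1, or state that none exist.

g6 = x1 AND g5 must be 1, so both x1 = 1 and g5 = 1.
g5 = g4 NOR x2 must be 1, so both g4 = 0 and x2 = 0.
Check with x1=1 x2=0 x3=1 x4=1 x5=0 x6=1:
g1 = x4 OR x2 = 1 OR 0 = 1
g2 = g1 AND x3 = 1 AND 1 = 1
g3 = x6 NOR g2 = 1 NOR 1 = 0
g4 = g3 OR x5 = 0 OR 0 = 0
g5 = g4 NOR x2 = 0 NOR 0 = 1
g6 = x1 AND g5 = 1 AND 1 = 1
So g6 = 1 as required.

x1=1 x2=0 x3=1 x4=1 x5=0 x6=1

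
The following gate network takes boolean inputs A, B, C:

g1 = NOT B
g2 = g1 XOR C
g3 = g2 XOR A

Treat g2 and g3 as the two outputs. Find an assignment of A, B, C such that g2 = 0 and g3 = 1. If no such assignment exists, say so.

Check with A=1, B=0, C=1:
g1 = NOT B = NOT 0 = 1
g2 = g1 XOR C = 1 XOR 1 = 0
g3 = g2 XOR A = 0 XOR 1 = 1
So g2 = 0 and g3 = 1.

A=1, B=0, C=1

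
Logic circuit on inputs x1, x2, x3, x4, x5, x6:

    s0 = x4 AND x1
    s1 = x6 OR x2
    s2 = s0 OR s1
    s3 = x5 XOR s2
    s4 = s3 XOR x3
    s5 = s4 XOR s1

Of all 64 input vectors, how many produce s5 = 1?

32

s5 = s4 XOR s1 must be 1, so s4 and s1 differ.
Enumerating the 64 input combinations, 32 give s5 = 1 and 32 give s5 = 0.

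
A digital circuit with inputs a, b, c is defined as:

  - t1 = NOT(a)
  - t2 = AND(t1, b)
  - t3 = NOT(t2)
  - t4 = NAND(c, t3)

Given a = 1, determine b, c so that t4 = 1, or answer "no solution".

t4 = NAND(c, t3) must be 1, so at least one of c, t3 is 0.
Check with a = 1 and b=1, c=0:
t1 = NOT(a) = NOT 1 = 0
t2 = AND(t1, b) = AND(0, 1) = 0
t3 = NOT(t2) = NOT 0 = 1
t4 = NAND(c, t3) = NAND(0, 1) = 1
So t4 = 1.

b=1, c=0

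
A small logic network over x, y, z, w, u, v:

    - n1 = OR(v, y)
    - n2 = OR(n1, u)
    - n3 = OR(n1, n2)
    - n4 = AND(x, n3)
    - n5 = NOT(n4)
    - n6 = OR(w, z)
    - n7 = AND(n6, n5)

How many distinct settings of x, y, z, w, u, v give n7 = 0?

37

n7 = AND(n6, n5) must be 0, so at least one of n6, n5 is 0.
Enumerating the 64 input combinations, 37 give n7 = 0 and 27 give n7 = 1.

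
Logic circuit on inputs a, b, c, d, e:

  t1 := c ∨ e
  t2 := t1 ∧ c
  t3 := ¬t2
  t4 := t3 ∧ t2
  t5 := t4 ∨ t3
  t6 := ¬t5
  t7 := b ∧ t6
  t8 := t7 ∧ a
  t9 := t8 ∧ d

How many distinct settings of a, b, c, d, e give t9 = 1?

2

t9 = t8 ∧ d must be 1, so both t8 = 1 and d = 1.
t8 = t7 ∧ a must be 1, so both t7 = 1 and a = 1.
Satisfying assignments:
  a=1, b=1, c=1, d=1, e=0
  a=1, b=1, c=1, d=1, e=1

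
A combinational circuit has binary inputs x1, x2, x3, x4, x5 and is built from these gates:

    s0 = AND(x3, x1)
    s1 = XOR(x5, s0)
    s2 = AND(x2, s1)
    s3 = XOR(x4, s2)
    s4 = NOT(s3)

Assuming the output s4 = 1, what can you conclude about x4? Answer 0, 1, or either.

either

Both values of x4 occur among assignments with s4 = 1:
  x4=0: x1=0, x2=0, x3=0, x4=0, x5=0
  x4=1: x1=0, x2=1, x3=0, x4=1, x5=1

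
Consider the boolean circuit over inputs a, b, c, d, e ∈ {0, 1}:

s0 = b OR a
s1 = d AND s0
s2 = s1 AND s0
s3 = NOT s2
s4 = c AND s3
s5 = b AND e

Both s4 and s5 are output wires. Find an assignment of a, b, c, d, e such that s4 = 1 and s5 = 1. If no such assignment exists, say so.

a=1, b=1, c=1, d=0, e=1

Check with a=1, b=1, c=1, d=0, e=1:
s0 = b OR a = 1 OR 1 = 1
s1 = d AND s0 = 0 AND 1 = 0
s2 = s1 AND s0 = 0 AND 1 = 0
s3 = NOT s2 = NOT 0 = 1
s4 = c AND s3 = 1 AND 1 = 1
s5 = b AND e = 1 AND 1 = 1
So s4 = 1 and s5 = 1.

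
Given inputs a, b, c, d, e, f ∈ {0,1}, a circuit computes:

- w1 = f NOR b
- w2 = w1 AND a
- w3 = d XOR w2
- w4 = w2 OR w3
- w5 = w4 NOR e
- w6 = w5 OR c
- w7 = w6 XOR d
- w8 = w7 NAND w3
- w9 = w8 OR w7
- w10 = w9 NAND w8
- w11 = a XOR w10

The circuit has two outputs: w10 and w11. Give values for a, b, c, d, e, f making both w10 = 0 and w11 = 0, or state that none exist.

Check with a=0 b=0 c=1 d=0 e=0 f=1:
w1 = f NOR b = 1 NOR 0 = 0
w2 = w1 AND a = 0 AND 0 = 0
w3 = d XOR w2 = 0 XOR 0 = 0
w4 = w2 OR w3 = 0 OR 0 = 0
w5 = w4 NOR e = 0 NOR 0 = 1
w6 = w5 OR c = 1 OR 1 = 1
w7 = w6 XOR d = 1 XOR 0 = 1
w8 = w7 NAND w3 = 1 NAND 0 = 1
w9 = w8 OR w7 = 1 OR 1 = 1
w10 = w9 NAND w8 = 1 NAND 1 = 0
w11 = a XOR w10 = 0 XOR 0 = 0
So w10 = 0 and w11 = 0.

a=0 b=0 c=1 d=0 e=0 f=1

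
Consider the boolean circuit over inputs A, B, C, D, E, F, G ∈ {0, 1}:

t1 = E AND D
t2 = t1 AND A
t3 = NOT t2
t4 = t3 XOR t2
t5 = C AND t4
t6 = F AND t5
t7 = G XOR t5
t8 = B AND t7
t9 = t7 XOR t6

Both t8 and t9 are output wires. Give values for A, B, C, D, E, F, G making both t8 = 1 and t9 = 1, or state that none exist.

Check with A=1, B=1, C=0, D=1, E=1, F=0, G=1:
t1 = E AND D = 1 AND 1 = 1
t2 = t1 AND A = 1 AND 1 = 1
t3 = NOT t2 = NOT 1 = 0
t4 = t3 XOR t2 = 0 XOR 1 = 1
t5 = C AND t4 = 0 AND 1 = 0
t6 = F AND t5 = 0 AND 0 = 0
t7 = G XOR t5 = 1 XOR 0 = 1
t8 = B AND t7 = 1 AND 1 = 1
t9 = t7 XOR t6 = 1 XOR 0 = 1
So t8 = 1 and t9 = 1.

A=1, B=1, C=0, D=1, E=1, F=0, G=1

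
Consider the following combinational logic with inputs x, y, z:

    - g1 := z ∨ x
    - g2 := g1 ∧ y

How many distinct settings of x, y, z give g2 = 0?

g2 = g1 ∧ y must be 0, so at least one of g1, y is 0.
Satisfying assignments:
  x=0, y=0, z=0
  x=0, y=0, z=1
  x=0, y=1, z=0
  x=1, y=0, z=0
  x=1, y=0, z=1

5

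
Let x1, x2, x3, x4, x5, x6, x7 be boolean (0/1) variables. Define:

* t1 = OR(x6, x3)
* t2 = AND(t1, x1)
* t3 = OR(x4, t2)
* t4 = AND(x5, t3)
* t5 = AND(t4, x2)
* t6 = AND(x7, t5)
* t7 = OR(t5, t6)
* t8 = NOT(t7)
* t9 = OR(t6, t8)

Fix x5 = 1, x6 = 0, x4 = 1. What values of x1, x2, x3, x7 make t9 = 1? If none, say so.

Check with x5 = 1, x6 = 0, x4 = 1 and x1=1, x2=0, x3=1, x7=1:
t1 = OR(x6, x3) = OR(0, 1) = 1
t2 = AND(t1, x1) = AND(1, 1) = 1
t3 = OR(x4, t2) = OR(1, 1) = 1
t4 = AND(x5, t3) = AND(1, 1) = 1
t5 = AND(t4, x2) = AND(1, 0) = 0
t6 = AND(x7, t5) = AND(1, 0) = 0
t7 = OR(t5, t6) = OR(0, 0) = 0
t8 = NOT(t7) = NOT 0 = 1
t9 = OR(t6, t8) = OR(0, 1) = 1
So t9 = 1.

x1=1, x2=0, x3=1, x7=1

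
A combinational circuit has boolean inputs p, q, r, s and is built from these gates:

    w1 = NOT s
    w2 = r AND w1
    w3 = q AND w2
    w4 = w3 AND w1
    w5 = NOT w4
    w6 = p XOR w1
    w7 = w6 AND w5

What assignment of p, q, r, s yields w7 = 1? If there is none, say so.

p=0 q=1 r=0 s=0

w7 = w6 AND w5 must be 1, so both w6 = 1 and w5 = 1.
w6 = p XOR w1 must be 1, so p and w1 differ.
Check with p=0 q=1 r=0 s=0:
w1 = NOT s = NOT 0 = 1
w2 = r AND w1 = 0 AND 1 = 0
w3 = q AND w2 = 1 AND 0 = 0
w4 = w3 AND w1 = 0 AND 1 = 0
w5 = NOT w4 = NOT 0 = 1
w6 = p XOR w1 = 0 XOR 1 = 1
w7 = w6 AND w5 = 1 AND 1 = 1
So w7 = 1 as required.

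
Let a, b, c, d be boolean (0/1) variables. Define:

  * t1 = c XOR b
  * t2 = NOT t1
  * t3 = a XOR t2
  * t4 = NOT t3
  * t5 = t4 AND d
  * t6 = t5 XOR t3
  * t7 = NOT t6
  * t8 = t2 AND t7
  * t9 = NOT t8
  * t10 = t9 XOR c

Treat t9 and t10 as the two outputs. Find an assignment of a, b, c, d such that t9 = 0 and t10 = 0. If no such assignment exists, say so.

a=1, b=0, c=0, d=0

Check with a=1, b=0, c=0, d=0:
t1 = c XOR b = 0 XOR 0 = 0
t2 = NOT t1 = NOT 0 = 1
t3 = a XOR t2 = 1 XOR 1 = 0
t4 = NOT t3 = NOT 0 = 1
t5 = t4 AND d = 1 AND 0 = 0
t6 = t5 XOR t3 = 0 XOR 0 = 0
t7 = NOT t6 = NOT 0 = 1
t8 = t2 AND t7 = 1 AND 1 = 1
t9 = NOT t8 = NOT 1 = 0
t10 = t9 XOR c = 0 XOR 0 = 0
So t9 = 0 and t10 = 0.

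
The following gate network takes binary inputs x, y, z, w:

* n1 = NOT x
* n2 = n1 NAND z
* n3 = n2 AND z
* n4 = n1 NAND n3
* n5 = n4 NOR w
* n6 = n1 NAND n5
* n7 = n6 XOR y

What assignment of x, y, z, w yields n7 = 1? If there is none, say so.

n7 = n6 XOR y must be 1, so n6 and y differ.
Check with x=1 y=0 z=1 w=1:
n1 = NOT x = NOT 1 = 0
n2 = n1 NAND z = 0 NAND 1 = 1
n3 = n2 AND z = 1 AND 1 = 1
n4 = n1 NAND n3 = 0 NAND 1 = 1
n5 = n4 NOR w = 1 NOR 1 = 0
n6 = n1 NAND n5 = 0 NAND 0 = 1
n7 = n6 XOR y = 1 XOR 0 = 1
So n7 = 1 as required.

x=1 y=0 z=1 w=1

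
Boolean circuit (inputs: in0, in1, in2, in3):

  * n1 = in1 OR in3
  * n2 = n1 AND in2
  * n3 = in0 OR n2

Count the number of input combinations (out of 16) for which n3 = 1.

n3 = in0 OR n2 must be 1, so at least one of in0, n2 is 1.
Enumerating the 16 input combinations, 11 give n3 = 1 and 5 give n3 = 0.

11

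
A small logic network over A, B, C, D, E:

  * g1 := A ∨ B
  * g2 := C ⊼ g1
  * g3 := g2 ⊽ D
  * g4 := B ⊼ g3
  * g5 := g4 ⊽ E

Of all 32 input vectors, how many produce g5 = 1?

2

g5 = g4 ⊽ E must be 1, so both g4 = 0 and E = 0.
g4 = B ⊼ g3 must be 0, so both B = 1 and g3 = 1.
Enumerating the 32 input combinations, 2 give g5 = 1 and 30 give g5 = 0.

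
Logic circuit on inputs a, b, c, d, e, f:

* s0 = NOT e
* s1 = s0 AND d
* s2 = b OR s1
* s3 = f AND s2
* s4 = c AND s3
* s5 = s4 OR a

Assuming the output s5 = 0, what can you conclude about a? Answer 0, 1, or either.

0

s5 = s4 OR a must be 0, so both s4 = 0 and a = 0.
Every assignment with s5 = 0 has a = 0; there are 27 such assignment(s).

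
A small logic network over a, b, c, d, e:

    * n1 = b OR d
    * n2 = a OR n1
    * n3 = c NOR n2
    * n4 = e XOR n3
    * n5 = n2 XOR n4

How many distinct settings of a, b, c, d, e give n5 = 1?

n5 = n2 XOR n4 must be 1, so n2 and n4 differ.
Enumerating the 32 input combinations, 16 give n5 = 1 and 16 give n5 = 0.

16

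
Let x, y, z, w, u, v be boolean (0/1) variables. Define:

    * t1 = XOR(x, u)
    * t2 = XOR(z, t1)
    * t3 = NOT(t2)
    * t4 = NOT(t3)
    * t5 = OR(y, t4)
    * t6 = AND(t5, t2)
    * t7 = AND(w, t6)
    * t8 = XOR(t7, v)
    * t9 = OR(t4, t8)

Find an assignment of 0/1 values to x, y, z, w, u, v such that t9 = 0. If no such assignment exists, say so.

t9 = OR(t4, t8) must be 0, so both t4 = 0 and t8 = 0.
Check with x=1, y=0, z=0, w=1, u=1, v=0:
t1 = XOR(x, u) = XOR(1, 1) = 0
t2 = XOR(z, t1) = XOR(0, 0) = 0
t3 = NOT(t2) = NOT 0 = 1
t4 = NOT(t3) = NOT 1 = 0
t5 = OR(y, t4) = OR(0, 0) = 0
t6 = AND(t5, t2) = AND(0, 0) = 0
t7 = AND(w, t6) = AND(1, 0) = 0
t8 = XOR(t7, v) = XOR(0, 0) = 0
t9 = OR(t4, t8) = OR(0, 0) = 0
So t9 = 0 as required.

x=1, y=0, z=0, w=1, u=1, v=0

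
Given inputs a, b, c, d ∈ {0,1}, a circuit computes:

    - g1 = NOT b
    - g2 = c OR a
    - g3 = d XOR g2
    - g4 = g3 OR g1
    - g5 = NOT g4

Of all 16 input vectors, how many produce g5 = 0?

g5 = NOT g4 must be 0, so g4 = 1.
g4 = g3 OR g1 must be 1, so at least one of g3, g1 is 1.
Enumerating the 16 input combinations, 12 give g5 = 0 and 4 give g5 = 1.

12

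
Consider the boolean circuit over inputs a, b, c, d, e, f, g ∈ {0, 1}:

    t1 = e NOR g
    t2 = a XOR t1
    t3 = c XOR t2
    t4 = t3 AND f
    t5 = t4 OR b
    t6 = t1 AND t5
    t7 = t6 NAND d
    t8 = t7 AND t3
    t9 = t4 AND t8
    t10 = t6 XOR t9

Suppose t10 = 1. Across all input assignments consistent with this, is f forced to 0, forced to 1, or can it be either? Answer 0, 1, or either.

Both values of f occur among assignments with t10 = 1:
  f=0: a=0, b=1, c=0, d=0, e=0, f=0, g=0
  f=1: a=0, b=0, c=0, d=1, e=0, f=1, g=0

either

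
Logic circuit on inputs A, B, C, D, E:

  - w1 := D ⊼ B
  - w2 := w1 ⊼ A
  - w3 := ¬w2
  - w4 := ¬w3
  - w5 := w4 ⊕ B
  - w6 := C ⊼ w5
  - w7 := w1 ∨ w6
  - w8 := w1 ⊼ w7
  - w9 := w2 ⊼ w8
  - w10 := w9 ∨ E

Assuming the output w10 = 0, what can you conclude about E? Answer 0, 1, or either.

w10 = w9 ∨ E must be 0, so both w9 = 0 and E = 0.
Every assignment with w10 = 0 has E = 0; there are 4 such assignment(s).
  A=0, B=1, C=0, D=1, E=0
  A=0, B=1, C=1, D=1, E=0
  A=1, B=1, C=0, D=1, E=0
  A=1, B=1, C=1, D=1, E=0

0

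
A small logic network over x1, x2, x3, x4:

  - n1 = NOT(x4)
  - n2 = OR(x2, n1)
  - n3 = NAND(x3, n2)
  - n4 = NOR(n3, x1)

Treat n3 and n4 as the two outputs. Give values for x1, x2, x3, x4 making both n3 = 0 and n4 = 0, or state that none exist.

x1=1 x2=0 x3=1 x4=0

Check with x1=1 x2=0 x3=1 x4=0:
n1 = NOT(x4) = NOT 0 = 1
n2 = OR(x2, n1) = OR(0, 1) = 1
n3 = NAND(x3, n2) = NAND(1, 1) = 0
n4 = NOR(n3, x1) = NOR(0, 1) = 0
So n3 = 0 and n4 = 0.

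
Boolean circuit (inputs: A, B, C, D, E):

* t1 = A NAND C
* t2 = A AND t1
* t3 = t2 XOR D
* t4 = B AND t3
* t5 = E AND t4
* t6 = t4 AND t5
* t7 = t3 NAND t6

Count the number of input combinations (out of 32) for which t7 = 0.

t7 = t3 NAND t6 must be 0, so both t3 = 1 and t6 = 1.
t3 = t2 XOR D must be 1, so t2 and D differ.
t6 = t4 AND t5 must be 1, so both t4 = 1 and t5 = 1.
Satisfying assignments:
  A=0, B=1, C=0, D=1, E=1
  A=0, B=1, C=1, D=1, E=1
  A=1, B=1, C=0, D=0, E=1
  A=1, B=1, C=1, D=1, E=1

4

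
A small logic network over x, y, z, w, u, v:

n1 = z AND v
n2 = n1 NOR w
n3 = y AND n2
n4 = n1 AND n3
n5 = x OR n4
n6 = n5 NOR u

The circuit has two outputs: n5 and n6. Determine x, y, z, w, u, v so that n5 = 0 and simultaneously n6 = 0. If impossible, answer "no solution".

x=0, y=1, z=0, w=0, u=1, v=1

Check with x=0, y=1, z=0, w=0, u=1, v=1:
n1 = z AND v = 0 AND 1 = 0
n2 = n1 NOR w = 0 NOR 0 = 1
n3 = y AND n2 = 1 AND 1 = 1
n4 = n1 AND n3 = 0 AND 1 = 0
n5 = x OR n4 = 0 OR 0 = 0
n6 = n5 NOR u = 0 NOR 1 = 0
So n5 = 0 and n6 = 0.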